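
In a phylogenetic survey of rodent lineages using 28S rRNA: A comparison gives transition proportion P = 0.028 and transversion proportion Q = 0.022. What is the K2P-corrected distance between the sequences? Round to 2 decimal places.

0.05

Under the Kimura two-parameter model, d = −½ ln(1 − 2P − Q) − ¼ ln(1 − 2Q).
1 − 2P − Q = 0.922, giving −½ ln(0.922) = 0.040605.
1 − 2Q = 0.956, giving −¼ ln(0.956) = 0.011249.
d = 0.040605 + 0.011249 = 0.051854.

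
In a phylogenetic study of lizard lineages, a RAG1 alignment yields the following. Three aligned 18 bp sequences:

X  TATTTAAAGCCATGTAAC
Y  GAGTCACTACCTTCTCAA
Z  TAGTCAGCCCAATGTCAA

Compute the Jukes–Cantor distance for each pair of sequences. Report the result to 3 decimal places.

d(X,Y) = 1.012, d(X,Z) = 0.673, d(Y,Z) = 0.548

X–Y: 10/18 sites differ → p ≈ 0.555556, d = −0.75 ln(1 − 0.740741) = 1.012446 ≈ 1.012.
X–Z: 8/18 sites differ → p ≈ 0.444444, d = −0.75 ln(1 − 0.592592) = 0.673455 ≈ 0.673.
Y–Z: 7/18 sites differ → p ≈ 0.388889, d = −0.75 ln(1 − 0.518519) = 0.548166 ≈ 0.548.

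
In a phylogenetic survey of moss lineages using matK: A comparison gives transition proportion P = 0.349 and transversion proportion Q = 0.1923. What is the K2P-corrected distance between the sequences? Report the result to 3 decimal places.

1.226

Under the Kimura two-parameter model, d = −½ ln(1 − 2P − Q) − ¼ ln(1 − 2Q).
1 − 2P − Q = 0.1097, giving −½ ln(0.1097) = 1.105003.
1 − 2Q = 0.6154, giving −¼ ln(0.6154) = 0.121371.
d = 1.105003 + 0.121371 = 1.226374.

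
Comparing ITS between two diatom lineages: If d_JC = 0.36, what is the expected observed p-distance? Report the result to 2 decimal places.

p = (3/4)(1 − e^(−4d/3)) = 0.75 × (1 − e^(-0.48)) = 0.75 × (1 − 0.618783) = 0.285913.

0.29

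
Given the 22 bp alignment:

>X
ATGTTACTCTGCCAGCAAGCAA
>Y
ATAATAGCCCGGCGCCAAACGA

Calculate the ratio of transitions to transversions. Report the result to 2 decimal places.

Transitions are A↔G and C↔T; transversions are all other mismatches.
Transitions: 6. Transversions: 4.
R = 6/4 = 1.50.

1.50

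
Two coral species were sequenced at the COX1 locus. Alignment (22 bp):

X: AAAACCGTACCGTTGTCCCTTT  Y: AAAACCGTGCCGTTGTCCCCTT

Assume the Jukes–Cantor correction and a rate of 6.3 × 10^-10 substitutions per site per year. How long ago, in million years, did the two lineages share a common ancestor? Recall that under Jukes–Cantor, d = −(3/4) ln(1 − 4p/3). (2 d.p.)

The sequences differ at 2 of 22 sites (9, 20), so p = 2/22 ≈ 0.090909.
d = −(3/4) ln(1 − 4p/3) = −0.75 ln(1 − 0.121212) = −0.75 ln(0.878788)
  = −0.75 × (-0.129212) = 0.096909 substitutions/site.
Under a molecular clock d = 2μt, so t = d/(2μ) = 0.096909 / (2 × 6.3 × 10^-10) = 76.91 million years.

76.91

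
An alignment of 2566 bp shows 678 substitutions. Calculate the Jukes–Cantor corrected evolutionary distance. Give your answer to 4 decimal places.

p = 678/2566 ≈ 0.264224.
d = −(3/4) ln(1 − 4p/3) = −0.75 ln(1 − 0.352299) = −0.75 ln(0.647701)
  = −0.75 × (-0.434326) = 0.325745 substitutions/site.

0.3257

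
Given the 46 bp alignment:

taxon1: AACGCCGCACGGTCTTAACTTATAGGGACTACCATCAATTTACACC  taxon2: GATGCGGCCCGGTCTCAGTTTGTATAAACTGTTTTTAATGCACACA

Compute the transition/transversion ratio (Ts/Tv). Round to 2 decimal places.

Transitions are A↔G and C↔T; transversions are all other mismatches.
Transitions: 13. Transversions: 6.
R = 13/6 = 2.166666… ≈ 2.17 (to 2 d.p.).

2.17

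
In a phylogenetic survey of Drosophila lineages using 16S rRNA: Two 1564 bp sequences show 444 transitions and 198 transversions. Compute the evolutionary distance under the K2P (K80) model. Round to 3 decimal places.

P = 444/1564 ≈ 0.283887 and Q = 198/1564 ≈ 0.126598.
Under the Kimura two-parameter model, d = −½ ln(1 − 2P − Q) − ¼ ln(1 − 2Q).
1 − 2P − Q = 0.305628, giving −½ ln(0.305628) = 0.592693.
1 − 2Q = 0.746804, giving −¼ ln(0.746804) = 0.072988.
d = 0.592693 + 0.072988 = 0.665681.

0.666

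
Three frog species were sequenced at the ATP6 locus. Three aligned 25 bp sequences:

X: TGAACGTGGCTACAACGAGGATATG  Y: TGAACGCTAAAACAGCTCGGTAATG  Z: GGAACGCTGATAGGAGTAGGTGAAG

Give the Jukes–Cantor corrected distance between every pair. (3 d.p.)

X–Y: 10/25 sites differ → p = 0.4, d = −0.75 ln(1 − 0.533333) = 0.571605 ≈ 0.572.
X–Z: 11/25 sites differ → p = 0.44, d = −0.75 ln(1 − 0.586667) = 0.662626 ≈ 0.663.
Y–Z: 10/25 sites differ → p = 0.4, d = −0.75 ln(1 − 0.533333) = 0.571605 ≈ 0.572.

d(X,Y) = 0.572, d(X,Z) = 0.663, d(Y,Z) = 0.572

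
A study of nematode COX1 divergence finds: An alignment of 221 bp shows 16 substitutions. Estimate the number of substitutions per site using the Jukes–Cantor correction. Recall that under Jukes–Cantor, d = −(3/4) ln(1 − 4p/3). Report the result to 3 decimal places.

p = 16/221 ≈ 0.072398.
d = −(3/4) ln(1 − 4p/3) = −0.75 ln(1 − 0.096531) = −0.75 ln(0.903469)
  = −0.75 × (-0.101513) = 0.076135 substitutions/site.

0.076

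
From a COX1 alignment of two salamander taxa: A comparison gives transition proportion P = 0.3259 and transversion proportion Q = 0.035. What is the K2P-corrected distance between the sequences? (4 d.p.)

Under the Kimura two-parameter model, d = −½ ln(1 − 2P − Q) − ¼ ln(1 − 2Q).
1 − 2P − Q = 0.3132, giving −½ ln(0.3132) = 0.580457.
1 − 2Q = 0.93, giving −¼ ln(0.93) = 0.018143.
d = 0.580457 + 0.018143 = 0.598600.

0.5986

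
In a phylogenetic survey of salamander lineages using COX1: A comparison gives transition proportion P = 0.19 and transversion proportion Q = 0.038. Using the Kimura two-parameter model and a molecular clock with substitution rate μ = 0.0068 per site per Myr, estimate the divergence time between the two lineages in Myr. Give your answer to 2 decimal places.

21.35

Under the Kimura two-parameter model, d = −½ ln(1 − 2P − Q) − ¼ ln(1 − 2Q).
1 − 2P − Q = 0.582, giving −½ ln(0.582) = 0.270642.
1 − 2Q = 0.924, giving −¼ ln(0.924) = 0.019761.
d = 0.270642 + 0.019761 = 0.290403.
Under a molecular clock d = 2μt, so t = d/(2μ) = 0.290403 / (2 × 0.0068) = 21.35 Myr.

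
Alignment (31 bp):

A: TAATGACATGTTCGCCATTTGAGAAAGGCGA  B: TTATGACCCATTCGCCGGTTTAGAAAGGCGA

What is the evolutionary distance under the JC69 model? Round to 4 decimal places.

0.2687

The sequences differ at 7 of 31 sites (2, 8, 9, 10, 17, 18, 21), so p = 7/31 ≈ 0.225806.
d = −(3/4) ln(1 − 4p/3) = −0.75 ln(1 − 0.301075) = −0.75 ln(0.698925)
  = −0.75 × (-0.358212) = 0.268659 substitutions/site.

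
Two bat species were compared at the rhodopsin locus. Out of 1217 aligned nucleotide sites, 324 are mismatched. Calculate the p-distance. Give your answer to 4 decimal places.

0.2662

p = 324/1217 = 0.266228… ≈ 0.2662 (to 4 d.p.).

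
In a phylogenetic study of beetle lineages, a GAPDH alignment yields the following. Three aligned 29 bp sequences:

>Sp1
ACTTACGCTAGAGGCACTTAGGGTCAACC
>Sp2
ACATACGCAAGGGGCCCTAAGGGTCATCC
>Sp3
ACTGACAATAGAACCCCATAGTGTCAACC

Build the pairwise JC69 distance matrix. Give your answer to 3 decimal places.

d(Sp1,Sp2) = 0.242, d(Sp1,Sp3) = 0.344, d(Sp2,Sp3) = 0.602

Sp1–Sp2: 6/29 sites differ → p ≈ 0.206897, d = −0.75 ln(1 − 0.275863) = 0.242081 ≈ 0.242.
Sp1–Sp3: 8/29 sites differ → p ≈ 0.275862, d = −0.75 ln(1 − 0.367816) = 0.343931 ≈ 0.344.
Sp2–Sp3: 12/29 sites differ → p ≈ 0.413793, d = −0.75 ln(1 − 0.551724) = 0.601760 ≈ 0.602.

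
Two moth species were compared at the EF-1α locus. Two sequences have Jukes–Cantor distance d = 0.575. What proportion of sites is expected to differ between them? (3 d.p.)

p = (3/4)(1 − e^(−4d/3)) = 0.75 × (1 − e^(-0.766667)) = 0.75 × (1 − 0.464559) = 0.401581.

0.402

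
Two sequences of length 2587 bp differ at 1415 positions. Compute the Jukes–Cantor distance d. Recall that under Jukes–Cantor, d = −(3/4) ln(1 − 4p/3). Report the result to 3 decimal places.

0.980

p = 1415/2587 ≈ 0.546966.
d = −(3/4) ln(1 − 4p/3) = −0.75 ln(1 − 0.729288) = −0.75 ln(0.270712)
  = −0.75 × (-1.306700) = 0.980025 substitutions/site.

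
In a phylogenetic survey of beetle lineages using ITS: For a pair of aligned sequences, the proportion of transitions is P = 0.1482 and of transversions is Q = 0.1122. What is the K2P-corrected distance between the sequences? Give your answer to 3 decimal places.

0.326

Under the Kimura two-parameter model, d = −½ ln(1 − 2P − Q) − ¼ ln(1 − 2Q).
1 − 2P − Q = 0.5914, giving −½ ln(0.5914) = 0.262631.
1 − 2Q = 0.7756, giving −¼ ln(0.7756) = 0.063530.
d = 0.262631 + 0.063530 = 0.326161.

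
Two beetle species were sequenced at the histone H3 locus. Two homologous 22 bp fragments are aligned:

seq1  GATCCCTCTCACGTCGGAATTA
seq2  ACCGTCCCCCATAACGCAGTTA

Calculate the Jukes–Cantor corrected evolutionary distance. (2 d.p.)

The sequences differ at 12 of 22 sites, so p = 12/22 ≈ 0.545455.
d = −(3/4) ln(1 − 4p/3) = −0.75 ln(1 − 0.727273) = −0.75 ln(0.272727)
  = −0.75 × (-1.299284) = 0.974463 substitutions/site.

0.97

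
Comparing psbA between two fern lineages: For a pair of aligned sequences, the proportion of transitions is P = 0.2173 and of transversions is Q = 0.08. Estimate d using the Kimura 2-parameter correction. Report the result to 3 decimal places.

Under the Kimura two-parameter model, d = −½ ln(1 − 2P − Q) − ¼ ln(1 − 2Q).
1 − 2P − Q = 0.4854, giving −½ ln(0.4854) = 0.361391.
1 − 2Q = 0.84, giving −¼ ln(0.84) = 0.043588.
d = 0.361391 + 0.043588 = 0.404979.

0.405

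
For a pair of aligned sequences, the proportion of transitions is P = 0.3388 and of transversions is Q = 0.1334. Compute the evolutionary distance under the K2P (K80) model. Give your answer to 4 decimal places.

Under the Kimura two-parameter model, d = −½ ln(1 − 2P − Q) − ¼ ln(1 − 2Q).
1 − 2P − Q = 0.189, giving −½ ln(0.189) = 0.833004.
1 − 2Q = 0.7332, giving −¼ ln(0.7332) = 0.077584.
d = 0.833004 + 0.077584 = 0.910588.

0.9106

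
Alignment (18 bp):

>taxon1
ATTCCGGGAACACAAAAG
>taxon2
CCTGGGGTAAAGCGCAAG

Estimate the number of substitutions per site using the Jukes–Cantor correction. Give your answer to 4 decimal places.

The sequences differ at 9 of 18 sites (1, 2, 4, 5, 8, 11, 12, 14, 15), so p = 9/18 = 0.5.
d = −(3/4) ln(1 − 4p/3) = −0.75 ln(1 − 0.666667) = −0.75 ln(0.333333)
  = −0.75 × (-1.098613) = 0.823960 substitutions/site.

0.8240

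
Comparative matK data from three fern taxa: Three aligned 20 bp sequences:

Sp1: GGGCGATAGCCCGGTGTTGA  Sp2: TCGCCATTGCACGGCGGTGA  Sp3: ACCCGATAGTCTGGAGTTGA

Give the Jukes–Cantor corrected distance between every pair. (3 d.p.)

d(Sp1,Sp2) = 0.471, d(Sp1,Sp3) = 0.383, d(Sp2,Sp3) = 0.687

Sp1–Sp2: 7/20 sites differ → p = 0.35, d = −0.75 ln(1 − 0.466667) = 0.471457 ≈ 0.471.
Sp1–Sp3: 6/20 sites differ → p = 0.3, d = −0.75 ln(1 − 0.4) = 0.383119 ≈ 0.383.
Sp2–Sp3: 9/20 sites differ → p = 0.45, d = −0.75 ln(1 − 0.6) = 0.687218 ≈ 0.687.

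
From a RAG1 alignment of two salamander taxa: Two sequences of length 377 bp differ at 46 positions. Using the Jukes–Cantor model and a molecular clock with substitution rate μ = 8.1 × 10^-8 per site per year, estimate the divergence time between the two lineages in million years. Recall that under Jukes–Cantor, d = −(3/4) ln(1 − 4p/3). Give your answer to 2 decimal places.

p = 46/377 ≈ 0.122016.
d = −(3/4) ln(1 − 4p/3) = −0.75 ln(1 − 0.162688) = −0.75 ln(0.837312)
  = −0.75 × (-0.177559) = 0.133169 substitutions/site.
Under a molecular clock d = 2μt, so t = d/(2μ) = 0.133169 / (2 × 8.1 × 10^-8) = 0.82 million years.

0.82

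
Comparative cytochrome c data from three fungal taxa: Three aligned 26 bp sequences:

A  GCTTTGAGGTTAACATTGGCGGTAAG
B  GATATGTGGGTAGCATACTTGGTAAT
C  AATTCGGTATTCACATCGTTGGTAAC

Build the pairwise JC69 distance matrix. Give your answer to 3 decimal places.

A–B: 10/26 sites differ → p ≈ 0.384615, d = −0.75 ln(1 − 0.51282) = 0.539341 ≈ 0.539.
A–C: 11/26 sites differ → p ≈ 0.423077, d = −0.75 ln(1 − 0.564103) = 0.622762 ≈ 0.623.
B–C: 12/26 sites differ → p ≈ 0.461538, d = −0.75 ln(1 − 0.615384) = 0.716632 ≈ 0.717.

d(A,B) = 0.539, d(A,C) = 0.623, d(B,C) = 0.717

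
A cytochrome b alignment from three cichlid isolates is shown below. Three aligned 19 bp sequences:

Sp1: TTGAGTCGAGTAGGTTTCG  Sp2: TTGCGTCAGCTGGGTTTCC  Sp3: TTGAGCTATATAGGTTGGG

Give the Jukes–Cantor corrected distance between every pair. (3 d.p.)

Sp1–Sp2: 6/19 sites differ → p ≈ 0.315789, d = −0.75 ln(1 − 0.421052) = 0.409907 ≈ 0.410.
Sp1–Sp3: 7/19 sites differ → p ≈ 0.368421, d = −0.75 ln(1 − 0.491228) = 0.506816 ≈ 0.507.
Sp2–Sp3: 9/19 sites differ → p ≈ 0.473684, d = −0.75 ln(1 − 0.631579) = 0.748897 ≈ 0.749.

d(Sp1,Sp2) = 0.410, d(Sp1,Sp3) = 0.507, d(Sp2,Sp3) = 0.749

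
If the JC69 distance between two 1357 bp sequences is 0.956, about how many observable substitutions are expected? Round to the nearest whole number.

733

Invert JC69: p = (3/4)(1 − e^(−4d/3)) = 0.75 × (1 − e^(-1.274667)) = 0.75 × (1 − 0.279524) = 0.540357.
Expected differing sites = pL ≈ 0.540357 × 1357 = 733.264449 ≈ 733.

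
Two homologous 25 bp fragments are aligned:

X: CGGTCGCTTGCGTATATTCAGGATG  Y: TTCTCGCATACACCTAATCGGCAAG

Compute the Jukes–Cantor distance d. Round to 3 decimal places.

The sequences differ at 12 of 25 sites, so p = 12/25 = 0.48.
d = −(3/4) ln(1 − 4p/3) = −0.75 ln(1 − 0.64) = −0.75 ln(0.36)
  = −0.75 × (-1.021651) = 0.766238 substitutions/site.

0.766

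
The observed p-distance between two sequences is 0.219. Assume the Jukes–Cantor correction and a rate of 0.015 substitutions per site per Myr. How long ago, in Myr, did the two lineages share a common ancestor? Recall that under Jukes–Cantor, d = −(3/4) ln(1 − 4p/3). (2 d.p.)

8.63

d = −(3/4) ln(1 − 4p/3) = −0.75 ln(1 − 0.292) = −0.75 ln(0.708)
  = −0.75 × (-0.345311) = 0.258983 substitutions/site.
Under a molecular clock d = 2μt, so t = d/(2μ) = 0.258983 / (2 × 0.015) = 8.63 Myr.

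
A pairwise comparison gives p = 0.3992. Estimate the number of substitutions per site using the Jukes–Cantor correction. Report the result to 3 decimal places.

d = −(3/4) ln(1 − 4p/3) = −0.75 ln(1 − 0.532267) = −0.75 ln(0.467733)
  = −0.75 × (-0.759858) = 0.569894 substitutions/site.

0.570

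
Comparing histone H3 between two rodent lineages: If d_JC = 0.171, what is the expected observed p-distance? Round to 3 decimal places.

p = (3/4)(1 − e^(−4d/3)) = 0.75 × (1 − e^(-0.228)) = 0.75 × (1 − 0.796124) = 0.152907.

0.153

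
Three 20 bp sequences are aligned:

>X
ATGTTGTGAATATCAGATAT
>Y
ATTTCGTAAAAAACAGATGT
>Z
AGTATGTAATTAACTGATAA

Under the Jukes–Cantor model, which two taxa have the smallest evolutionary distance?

X–Y: 6/20 differ, p = 0.300, d = 0.383.
X–Z: 8/20 differ, p = 0.400, d = 0.572.
Y–Z: 8/20 differ, p = 0.400, d = 0.572.
The smallest distance is between X and Y.

X and Y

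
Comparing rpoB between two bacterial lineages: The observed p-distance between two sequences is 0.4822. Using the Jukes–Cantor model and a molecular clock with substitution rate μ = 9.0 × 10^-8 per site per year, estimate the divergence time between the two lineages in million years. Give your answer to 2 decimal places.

d = −(3/4) ln(1 − 4p/3) = −0.75 ln(1 − 0.642933) = −0.75 ln(0.357067)
  = −0.75 × (-1.029832) = 0.772374 substitutions/site.
Under a molecular clock d = 2μt, so t = d/(2μ) = 0.772374 / (2 × 9.0 × 10^-8) = 4.29 million years.

4.29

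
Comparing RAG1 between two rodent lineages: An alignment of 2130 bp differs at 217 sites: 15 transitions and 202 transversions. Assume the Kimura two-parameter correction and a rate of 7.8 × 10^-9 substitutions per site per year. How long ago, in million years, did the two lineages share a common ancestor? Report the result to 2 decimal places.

7.07

P = 15/2130 ≈ 0.007042 and Q = 202/2130 ≈ 0.094836.
Under the Kimura two-parameter model, d = −½ ln(1 − 2P − Q) − ¼ ln(1 − 2Q).
1 − 2P − Q = 0.89108, giving −½ ln(0.89108) = 0.057661.
1 − 2Q = 0.810328, giving −¼ ln(0.810328) = 0.052579.
d = 0.057661 + 0.052579 = 0.110240.
Under a molecular clock d = 2μt, so t = d/(2μ) = 0.110240 / (2 × 7.8 × 10^-9) = 7.07 million years.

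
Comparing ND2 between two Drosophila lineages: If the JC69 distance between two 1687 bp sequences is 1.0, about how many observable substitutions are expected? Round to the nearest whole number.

932

Invert JC69: p = (3/4)(1 − e^(−4d/3)) = 0.75 × (1 − e^(-1.333333)) = 0.75 × (1 − 0.263597) = 0.552302.
Expected differing sites = pL ≈ 0.552302 × 1687 = 931.733474 ≈ 932.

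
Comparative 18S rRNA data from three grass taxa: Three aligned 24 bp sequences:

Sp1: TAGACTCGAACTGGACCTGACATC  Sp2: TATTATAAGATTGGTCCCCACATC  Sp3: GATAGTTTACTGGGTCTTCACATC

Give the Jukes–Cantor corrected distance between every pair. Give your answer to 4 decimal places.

Sp1–Sp2: 10/24 sites differ → p ≈ 0.416667, d = −0.75 ln(1 − 0.555556) = 0.608198 ≈ 0.6082.
Sp1–Sp3: 11/24 sites differ → p ≈ 0.458333, d = −0.75 ln(1 − 0.611111) = 0.708346 ≈ 0.7083.
Sp2–Sp3: 10/24 sites differ → p ≈ 0.416667, d = −0.75 ln(1 − 0.555556) = 0.608198 ≈ 0.6082.

d(Sp1,Sp2) = 0.6082, d(Sp1,Sp3) = 0.7083, d(Sp2,Sp3) = 0.6082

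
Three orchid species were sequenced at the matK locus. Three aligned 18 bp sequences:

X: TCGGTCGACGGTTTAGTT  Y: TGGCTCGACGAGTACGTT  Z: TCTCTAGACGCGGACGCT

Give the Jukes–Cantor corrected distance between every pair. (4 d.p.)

X–Y: 6/18 sites differ → p ≈ 0.333333, d = −0.75 ln(1 − 0.444444) = 0.440839 ≈ 0.4408.
X–Z: 9/18 sites differ → p = 0.5, d = −0.75 ln(1 − 0.666667) = 0.823960 ≈ 0.8240.
Y–Z: 6/18 sites differ → p ≈ 0.333333, d = −0.75 ln(1 − 0.444444) = 0.440839 ≈ 0.4408.

d(X,Y) = 0.4408, d(X,Z) = 0.8240, d(Y,Z) = 0.4408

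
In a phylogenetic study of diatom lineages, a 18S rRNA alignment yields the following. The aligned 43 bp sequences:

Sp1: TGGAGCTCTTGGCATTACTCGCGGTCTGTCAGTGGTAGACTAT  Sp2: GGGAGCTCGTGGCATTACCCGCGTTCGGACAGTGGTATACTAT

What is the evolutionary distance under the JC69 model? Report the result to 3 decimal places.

0.184

The sequences differ at 7 of 43 sites (1, 9, 19, 24, 27, 29, 38), so p = 7/43 ≈ 0.162791.
d = −(3/4) ln(1 − 4p/3) = −0.75 ln(1 − 0.217055) = −0.75 ln(0.782945)
  = −0.75 × (-0.244693) = 0.183520 substitutions/site.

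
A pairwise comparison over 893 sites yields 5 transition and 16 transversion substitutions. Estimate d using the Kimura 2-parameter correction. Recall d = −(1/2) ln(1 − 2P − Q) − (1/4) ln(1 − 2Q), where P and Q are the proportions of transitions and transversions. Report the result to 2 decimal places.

0.02

P = 5/893 ≈ 0.005599 and Q = 16/893 ≈ 0.017917.
Under the Kimura two-parameter model, d = −½ ln(1 − 2P − Q) − ¼ ln(1 − 2Q).
1 − 2P − Q = 0.970885, giving −½ ln(0.970885) = 0.014774.
1 − 2Q = 0.964166, giving −¼ ln(0.964166) = 0.009123.
d = 0.014774 + 0.009123 = 0.023897.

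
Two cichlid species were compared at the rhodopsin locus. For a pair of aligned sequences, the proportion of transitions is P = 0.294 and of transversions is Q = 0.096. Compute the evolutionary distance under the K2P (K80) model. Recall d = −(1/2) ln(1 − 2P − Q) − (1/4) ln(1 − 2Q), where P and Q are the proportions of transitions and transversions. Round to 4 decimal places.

Under the Kimura two-parameter model, d = −½ ln(1 − 2P − Q) − ¼ ln(1 − 2Q).
1 − 2P − Q = 0.316, giving −½ ln(0.316) = 0.576007.
1 − 2Q = 0.808, giving −¼ ln(0.808) = 0.053298.
d = 0.576007 + 0.053298 = 0.629305.

0.6293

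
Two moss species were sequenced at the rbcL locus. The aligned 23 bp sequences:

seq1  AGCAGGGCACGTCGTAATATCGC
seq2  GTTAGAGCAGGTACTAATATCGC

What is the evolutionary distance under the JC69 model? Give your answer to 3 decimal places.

0.390

The sequences differ at 7 of 23 sites (1, 2, 3, 6, 10, 13, 14), so p = 7/23 ≈ 0.304348.
d = −(3/4) ln(1 − 4p/3) = −0.75 ln(1 − 0.405797) = −0.75 ln(0.594203)
  = −0.75 × (-0.520534) = 0.390401 substitutions/site.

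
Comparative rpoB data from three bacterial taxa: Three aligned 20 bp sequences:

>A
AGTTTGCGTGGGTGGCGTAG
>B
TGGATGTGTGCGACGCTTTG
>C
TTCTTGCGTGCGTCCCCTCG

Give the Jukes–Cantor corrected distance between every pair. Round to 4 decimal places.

A–B: 9/20 sites differ → p = 0.45, d = −0.75 ln(1 − 0.6) = 0.687218 ≈ 0.6872.
A–C: 8/20 sites differ → p = 0.4, d = −0.75 ln(1 − 0.533333) = 0.571605 ≈ 0.5716.
B–C: 8/20 sites differ → p = 0.4, d = −0.75 ln(1 − 0.533333) = 0.571605 ≈ 0.5716.

d(A,B) = 0.6872, d(A,C) = 0.5716, d(B,C) = 0.5716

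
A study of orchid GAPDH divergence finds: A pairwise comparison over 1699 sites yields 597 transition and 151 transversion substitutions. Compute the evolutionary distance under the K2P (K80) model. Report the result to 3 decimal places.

0.833

P = 597/1699 ≈ 0.351383 and Q = 151/1699 ≈ 0.088876.
Under the Kimura two-parameter model, d = −½ ln(1 − 2P − Q) − ¼ ln(1 − 2Q).
1 − 2P − Q = 0.208358, giving −½ ln(0.208358) = 0.784249.
1 − 2Q = 0.822248, giving −¼ ln(0.822248) = 0.048928.
d = 0.784249 + 0.048928 = 0.833177.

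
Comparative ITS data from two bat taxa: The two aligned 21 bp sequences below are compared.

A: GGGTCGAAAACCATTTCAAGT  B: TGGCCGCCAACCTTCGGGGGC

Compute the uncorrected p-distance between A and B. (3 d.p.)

0.524

The sequences differ at 11 of 21 positions.
p = 11/21 = 0.523809… ≈ 0.524 (to 3 d.p.).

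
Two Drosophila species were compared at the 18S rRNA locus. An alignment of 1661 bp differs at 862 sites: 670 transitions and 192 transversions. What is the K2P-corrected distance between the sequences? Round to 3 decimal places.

1.343

P = 670/1661 ≈ 0.403371 and Q = 192/1661 ≈ 0.115593.
Under the Kimura two-parameter model, d = −½ ln(1 − 2P − Q) − ¼ ln(1 − 2Q).
1 − 2P − Q = 0.077665, giving −½ ln(0.077665) = 1.277675.
1 − 2Q = 0.768814, giving −¼ ln(0.768814) = 0.065727.
d = 1.277675 + 0.065727 = 1.343402.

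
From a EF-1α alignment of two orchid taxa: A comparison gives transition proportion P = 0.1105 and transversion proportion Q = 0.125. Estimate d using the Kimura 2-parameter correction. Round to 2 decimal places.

Under the Kimura two-parameter model, d = −½ ln(1 − 2P − Q) − ¼ ln(1 − 2Q).
1 − 2P − Q = 0.654, giving −½ ln(0.654) = 0.212324.
1 − 2Q = 0.75, giving −¼ ln(0.75) = 0.071921.
d = 0.212324 + 0.071921 = 0.284245.

0.28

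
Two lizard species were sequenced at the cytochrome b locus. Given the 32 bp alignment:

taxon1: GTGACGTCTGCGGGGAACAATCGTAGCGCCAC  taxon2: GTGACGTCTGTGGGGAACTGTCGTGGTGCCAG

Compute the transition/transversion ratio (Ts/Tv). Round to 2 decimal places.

Transitions are A↔G and C↔T; transversions are all other mismatches.
Transitions: 4. Transversions: 2.
R = 4/2 = 2.00.

2.00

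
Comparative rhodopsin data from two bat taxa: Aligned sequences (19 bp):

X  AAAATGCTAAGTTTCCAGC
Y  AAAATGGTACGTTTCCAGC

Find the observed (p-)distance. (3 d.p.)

0.105

The sequences differ at 2 of 19 positions (sites 7, 10).
p = 2/19 = 0.105263… ≈ 0.105 (to 3 d.p.).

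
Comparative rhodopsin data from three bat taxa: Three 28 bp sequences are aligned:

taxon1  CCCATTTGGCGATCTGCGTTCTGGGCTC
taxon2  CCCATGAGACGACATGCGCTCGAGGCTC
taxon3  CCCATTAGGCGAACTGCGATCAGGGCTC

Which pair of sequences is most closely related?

taxon1–taxon2: 8/28 differ, p = 0.286, d = 0.360.
taxon1–taxon3: 4/28 differ, p = 0.143, d = 0.158.
taxon2–taxon3: 7/28 differ, p = 0.250, d = 0.304.
The smallest distance is between taxon1 and taxon3.

taxon1 and taxon3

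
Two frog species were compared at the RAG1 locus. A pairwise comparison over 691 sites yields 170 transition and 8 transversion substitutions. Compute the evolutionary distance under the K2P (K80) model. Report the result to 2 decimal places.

P = 170/691 ≈ 0.24602 and Q = 8/691 ≈ 0.011577.
Under the Kimura two-parameter model, d = −½ ln(1 − 2P − Q) − ¼ ln(1 − 2Q).
1 − 2P − Q = 0.496383, giving −½ ln(0.496383) = 0.350204.
1 − 2Q = 0.976846, giving −¼ ln(0.976846) = 0.005857.
d = 0.350204 + 0.005857 = 0.356061.

0.36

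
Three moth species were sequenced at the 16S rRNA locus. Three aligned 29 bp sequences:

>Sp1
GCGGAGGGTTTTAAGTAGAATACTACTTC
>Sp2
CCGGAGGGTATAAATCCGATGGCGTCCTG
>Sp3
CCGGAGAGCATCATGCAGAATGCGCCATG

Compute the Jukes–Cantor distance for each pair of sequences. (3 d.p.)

d(Sp1,Sp2) = 0.683, d(Sp1,Sp3) = 0.602, d(Sp2,Sp3) = 0.462

Sp1–Sp2: 13/29 sites differ → p ≈ 0.448276, d = −0.75 ln(1 − 0.597701) = 0.682920 ≈ 0.683.
Sp1–Sp3: 12/29 sites differ → p ≈ 0.413793, d = −0.75 ln(1 − 0.551724) = 0.601760 ≈ 0.602.
Sp2–Sp3: 10/29 sites differ → p ≈ 0.344828, d = −0.75 ln(1 − 0.459771) = 0.461822 ≈ 0.462.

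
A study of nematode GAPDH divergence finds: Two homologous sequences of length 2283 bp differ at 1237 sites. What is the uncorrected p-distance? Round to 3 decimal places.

p = 1237/2283 = 0.541830… ≈ 0.542 (to 3 d.p.).

0.542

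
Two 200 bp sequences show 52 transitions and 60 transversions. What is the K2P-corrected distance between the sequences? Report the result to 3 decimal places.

P = 52/200 = 0.26 and Q = 60/200 = 0.3.
Under the Kimura two-parameter model, d = −½ ln(1 − 2P − Q) − ¼ ln(1 − 2Q).
1 − 2P − Q = 0.18, giving −½ ln(0.18) = 0.857399.
1 − 2Q = 0.4, giving −¼ ln(0.4) = 0.229073.
d = 0.857399 + 0.229073 = 1.086472.

1.086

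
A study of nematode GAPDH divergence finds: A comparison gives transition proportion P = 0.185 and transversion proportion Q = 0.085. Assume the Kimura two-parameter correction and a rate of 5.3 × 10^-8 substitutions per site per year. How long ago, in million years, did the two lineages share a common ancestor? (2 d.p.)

3.30

Under the Kimura two-parameter model, d = −½ ln(1 − 2P − Q) − ¼ ln(1 − 2Q).
1 − 2P − Q = 0.545, giving −½ ln(0.545) = 0.303485.
1 − 2Q = 0.83, giving −¼ ln(0.83) = 0.046582.
d = 0.303485 + 0.046582 = 0.350067.
Under a molecular clock d = 2μt, so t = d/(2μ) = 0.350067 / (2 × 5.3 × 10^-8) = 3.30 million years.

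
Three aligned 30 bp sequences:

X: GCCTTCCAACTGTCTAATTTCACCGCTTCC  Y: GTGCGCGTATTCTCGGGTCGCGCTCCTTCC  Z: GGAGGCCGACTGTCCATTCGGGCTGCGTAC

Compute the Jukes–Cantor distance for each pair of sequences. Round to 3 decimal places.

d(X,Y) = 0.931, d(X,Z) = 0.730, d(Y,Z) = 0.730

X–Y: 16/30 sites differ → p ≈ 0.533333, d = −0.75 ln(1 − 0.711111) = 0.931285 ≈ 0.931.
X–Z: 14/30 sites differ → p ≈ 0.466667, d = −0.75 ln(1 − 0.622223) = 0.730088 ≈ 0.730.
Y–Z: 14/30 sites differ → p ≈ 0.466667, d = −0.75 ln(1 − 0.622223) = 0.730088 ≈ 0.730.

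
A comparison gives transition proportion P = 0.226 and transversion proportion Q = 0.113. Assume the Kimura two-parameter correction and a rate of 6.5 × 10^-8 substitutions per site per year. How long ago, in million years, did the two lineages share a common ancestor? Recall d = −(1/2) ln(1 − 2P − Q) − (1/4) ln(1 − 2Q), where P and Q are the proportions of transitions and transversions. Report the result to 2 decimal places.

Under the Kimura two-parameter model, d = −½ ln(1 − 2P − Q) − ¼ ln(1 − 2Q).
1 − 2P − Q = 0.435, giving −½ ln(0.435) = 0.416205.
1 − 2Q = 0.774, giving −¼ ln(0.774) = 0.064046.
d = 0.416205 + 0.064046 = 0.480251.
Under a molecular clock d = 2μt, so t = d/(2μ) = 0.480251 / (2 × 6.5 × 10^-8) = 3.69 million years.

3.69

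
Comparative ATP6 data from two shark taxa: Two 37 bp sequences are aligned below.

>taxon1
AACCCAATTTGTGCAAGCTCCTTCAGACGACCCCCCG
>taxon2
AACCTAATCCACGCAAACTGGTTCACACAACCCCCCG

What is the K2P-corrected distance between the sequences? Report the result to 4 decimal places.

0.3518

Of 37 sites, 7 differences are transitions and 3 are transversions, so P = 7/37 ≈ 0.189189 and Q = 3/37 ≈ 0.081081.
Under the Kimura two-parameter model, d = −½ ln(1 − 2P − Q) − ¼ ln(1 − 2Q).
1 − 2P − Q = 0.540541, giving −½ ln(0.540541) = 0.307592.
1 − 2Q = 0.837838, giving −¼ ln(0.837838) = 0.044233.
d = 0.307592 + 0.044233 = 0.351825.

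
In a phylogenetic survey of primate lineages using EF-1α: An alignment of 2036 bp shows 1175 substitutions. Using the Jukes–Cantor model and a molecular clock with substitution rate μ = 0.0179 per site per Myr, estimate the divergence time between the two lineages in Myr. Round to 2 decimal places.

30.74

p = 1175/2036 ≈ 0.577112.
d = −(3/4) ln(1 − 4p/3) = −0.75 ln(1 − 0.769483) = −0.75 ln(0.230517)
  = −0.75 × (-1.467431) = 1.100573 substitutions/site.
Under a molecular clock d = 2μt, so t = d/(2μ) = 1.100573 / (2 × 0.0179) = 30.74 Myr.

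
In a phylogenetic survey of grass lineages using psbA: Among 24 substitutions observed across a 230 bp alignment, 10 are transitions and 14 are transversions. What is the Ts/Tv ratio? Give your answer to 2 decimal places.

0.71

R = 10/14 = 0.714285… ≈ 0.71 (to 2 d.p.).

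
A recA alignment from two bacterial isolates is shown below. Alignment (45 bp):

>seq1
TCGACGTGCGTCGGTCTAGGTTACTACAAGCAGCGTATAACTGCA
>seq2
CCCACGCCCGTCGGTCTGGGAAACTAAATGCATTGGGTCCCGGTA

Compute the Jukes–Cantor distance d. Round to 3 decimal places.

The sequences differ at 17 of 45 sites, so p = 17/45 ≈ 0.377778.
d = −(3/4) ln(1 − 4p/3) = −0.75 ln(1 − 0.503704) = −0.75 ln(0.496296)
  = −0.75 × (-0.700583) = 0.525437 substitutions/site.

0.525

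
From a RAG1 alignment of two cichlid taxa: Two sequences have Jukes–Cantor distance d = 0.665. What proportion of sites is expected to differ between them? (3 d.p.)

p = (3/4)(1 − e^(−4d/3)) = 0.75 × (1 − e^(-0.886667)) = 0.75 × (1 − 0.412027) = 0.440980.

0.441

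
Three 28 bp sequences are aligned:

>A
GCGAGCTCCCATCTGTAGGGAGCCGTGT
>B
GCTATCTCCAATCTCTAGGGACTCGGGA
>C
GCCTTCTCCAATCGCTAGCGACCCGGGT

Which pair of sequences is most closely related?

A–B: 8/28 differ, p = 0.286, d = 0.360.
A–C: 9/28 differ, p = 0.321, d = 0.420.
B–C: 6/28 differ, p = 0.214, d = 0.252.
The smallest distance is between B and C.

B and C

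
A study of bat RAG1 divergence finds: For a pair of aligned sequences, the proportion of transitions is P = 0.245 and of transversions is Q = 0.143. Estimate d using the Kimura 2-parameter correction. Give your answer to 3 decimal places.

Under the Kimura two-parameter model, d = −½ ln(1 − 2P − Q) − ¼ ln(1 − 2Q).
1 − 2P − Q = 0.367, giving −½ ln(0.367) = 0.501197.
1 − 2Q = 0.714, giving −¼ ln(0.714) = 0.084218.
d = 0.501197 + 0.084218 = 0.585415.

0.585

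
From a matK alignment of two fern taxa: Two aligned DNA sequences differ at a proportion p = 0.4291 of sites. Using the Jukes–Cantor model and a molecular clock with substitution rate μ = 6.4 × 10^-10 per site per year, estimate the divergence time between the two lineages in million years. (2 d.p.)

d = −(3/4) ln(1 − 4p/3) = −0.75 ln(1 − 0.572133) = −0.75 ln(0.427867)
  = −0.75 × (-0.848943) = 0.636707 substitutions/site.
Under a molecular clock d = 2μt, so t = d/(2μ) = 0.636707 / (2 × 6.4 × 10^-10) = 497.43 million years.

497.43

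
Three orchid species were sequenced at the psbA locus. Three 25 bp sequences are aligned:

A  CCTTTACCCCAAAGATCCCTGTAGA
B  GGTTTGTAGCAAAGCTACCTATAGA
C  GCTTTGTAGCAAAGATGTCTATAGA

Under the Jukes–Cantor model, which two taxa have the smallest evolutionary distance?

A–B: 9/25 differ, p = 0.360, d = 0.490.
A–C: 8/25 differ, p = 0.320, d = 0.417.
B–C: 4/25 differ, p = 0.160, d = 0.180.
The smallest distance is between B and C.

B and C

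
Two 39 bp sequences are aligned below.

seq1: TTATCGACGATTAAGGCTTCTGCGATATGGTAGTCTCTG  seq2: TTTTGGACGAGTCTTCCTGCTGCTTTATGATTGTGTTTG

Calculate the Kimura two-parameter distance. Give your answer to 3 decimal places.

0.503

Of 39 sites, 2 differences are transitions and 12 are transversions, so P = 2/39 ≈ 0.051282 and Q = 12/39 ≈ 0.307692.
Under the Kimura two-parameter model, d = −½ ln(1 − 2P − Q) − ¼ ln(1 − 2Q).
1 − 2P − Q = 0.589744, giving −½ ln(0.589744) = 0.264033.
1 − 2Q = 0.384616, giving −¼ ln(0.384616) = 0.238877.
d = 0.264033 + 0.238877 = 0.502910.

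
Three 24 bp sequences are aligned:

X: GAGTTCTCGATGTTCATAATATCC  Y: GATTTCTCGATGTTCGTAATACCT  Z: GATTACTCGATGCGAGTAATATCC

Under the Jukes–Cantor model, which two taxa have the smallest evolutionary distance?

X and Y

X–Y: 4/24 differ, p = 0.167, d = 0.188.
X–Z: 6/24 differ, p = 0.250, d = 0.304.
Y–Z: 6/24 differ, p = 0.250, d = 0.304.
The smallest distance is between X and Y.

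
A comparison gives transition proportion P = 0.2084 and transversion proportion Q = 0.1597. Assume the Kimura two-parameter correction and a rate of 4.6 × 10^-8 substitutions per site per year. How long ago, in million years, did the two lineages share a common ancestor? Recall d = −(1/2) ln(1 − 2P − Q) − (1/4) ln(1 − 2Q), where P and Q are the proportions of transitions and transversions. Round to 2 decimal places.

Under the Kimura two-parameter model, d = −½ ln(1 − 2P − Q) − ¼ ln(1 − 2Q).
1 − 2P − Q = 0.4235, giving −½ ln(0.4235) = 0.429601.
1 − 2Q = 0.6806, giving −¼ ln(0.6806) = 0.096195.
d = 0.429601 + 0.096195 = 0.525796.
Under a molecular clock d = 2μt, so t = d/(2μ) = 0.525796 / (2 × 4.6 × 10^-8) = 5.72 million years.

5.72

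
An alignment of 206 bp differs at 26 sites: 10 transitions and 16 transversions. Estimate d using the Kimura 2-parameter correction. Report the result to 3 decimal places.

P = 10/206 ≈ 0.048544 and Q = 16/206 ≈ 0.07767.
Under the Kimura two-parameter model, d = −½ ln(1 − 2P − Q) − ¼ ln(1 − 2Q).
1 − 2P − Q = 0.825242, giving −½ ln(0.825242) = 0.096039.
1 − 2Q = 0.84466, giving −¼ ln(0.84466) = 0.042205.
d = 0.096039 + 0.042205 = 0.138244.

0.138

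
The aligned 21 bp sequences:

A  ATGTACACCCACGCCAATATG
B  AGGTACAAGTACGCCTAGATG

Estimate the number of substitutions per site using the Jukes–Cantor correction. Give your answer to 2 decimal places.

0.36

The sequences differ at 6 of 21 sites (2, 8, 9, 10, 16, 18), so p = 6/21 ≈ 0.285714.
d = −(3/4) ln(1 − 4p/3) = −0.75 ln(1 − 0.380952) = −0.75 ln(0.619048)
  = −0.75 × (-0.479572) = 0.359679 substitutions/site.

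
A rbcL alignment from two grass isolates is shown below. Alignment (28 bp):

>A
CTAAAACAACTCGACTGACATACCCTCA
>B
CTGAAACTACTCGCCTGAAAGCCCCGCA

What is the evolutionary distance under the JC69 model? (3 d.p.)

0.304

The sequences differ at 7 of 28 sites (3, 8, 14, 19, 21, 22, 26), so p = 7/28 = 0.25.
d = −(3/4) ln(1 − 4p/3) = −0.75 ln(1 − 0.333333) = −0.75 ln(0.666667)
  = −0.75 × (-0.405465) = 0.304099 substitutions/site.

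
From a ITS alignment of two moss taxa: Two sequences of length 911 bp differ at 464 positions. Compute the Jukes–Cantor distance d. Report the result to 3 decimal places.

0.852

p = 464/911 ≈ 0.50933.
d = −(3/4) ln(1 − 4p/3) = −0.75 ln(1 − 0.679107) = −0.75 ln(0.320893)
  = −0.75 × (-1.136648) = 0.852486 substitutions/site.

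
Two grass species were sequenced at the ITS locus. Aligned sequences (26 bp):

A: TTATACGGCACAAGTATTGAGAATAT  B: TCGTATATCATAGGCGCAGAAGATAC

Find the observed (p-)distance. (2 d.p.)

The sequences differ at 14 of 26 positions.
p = 14/26 = 0.538461… ≈ 0.54 (to 2 d.p.).

0.54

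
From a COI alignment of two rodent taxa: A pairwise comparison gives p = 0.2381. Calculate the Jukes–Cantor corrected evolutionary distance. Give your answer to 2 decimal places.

d = −(3/4) ln(1 − 4p/3) = −0.75 ln(1 − 0.317467) = −0.75 ln(0.682533)
  = −0.75 × (-0.381944) = 0.286458 substitutions/site.

0.29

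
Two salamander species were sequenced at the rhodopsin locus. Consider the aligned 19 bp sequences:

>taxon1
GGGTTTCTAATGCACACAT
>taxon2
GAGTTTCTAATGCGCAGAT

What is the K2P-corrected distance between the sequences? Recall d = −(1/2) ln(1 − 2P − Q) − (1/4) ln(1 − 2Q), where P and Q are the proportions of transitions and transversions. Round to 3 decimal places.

Of 19 sites, 2 differences are transitions and 1 are transversions, so P = 2/19 ≈ 0.105263 and Q = 1/19 ≈ 0.052632.
Under the Kimura two-parameter model, d = −½ ln(1 − 2P − Q) − ¼ ln(1 − 2Q).
1 − 2P − Q = 0.736842, giving −½ ln(0.736842) = 0.152691.
1 − 2Q = 0.894736, giving −¼ ln(0.894736) = 0.027807.
d = 0.152691 + 0.027807 = 0.180498.

0.180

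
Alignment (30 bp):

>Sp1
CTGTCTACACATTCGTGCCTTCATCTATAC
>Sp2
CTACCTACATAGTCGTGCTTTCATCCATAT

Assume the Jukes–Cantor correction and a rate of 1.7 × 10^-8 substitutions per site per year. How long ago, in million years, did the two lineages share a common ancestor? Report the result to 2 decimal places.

The sequences differ at 7 of 30 sites (3, 4, 10, 12, 19, 26, 30), so p = 7/30 ≈ 0.233333.
d = −(3/4) ln(1 − 4p/3) = −0.75 ln(1 − 0.311111) = −0.75 ln(0.688889)
  = −0.75 × (-0.372675) = 0.279506 substitutions/site.
Under a molecular clock d = 2μt, so t = d/(2μ) = 0.279506 / (2 × 1.7 × 10^-8) = 8.22 million years.

8.22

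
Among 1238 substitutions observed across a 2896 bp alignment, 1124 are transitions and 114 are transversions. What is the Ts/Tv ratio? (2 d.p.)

R = 1124/114 = 9.859649… ≈ 9.86 (to 2 d.p.).

9.86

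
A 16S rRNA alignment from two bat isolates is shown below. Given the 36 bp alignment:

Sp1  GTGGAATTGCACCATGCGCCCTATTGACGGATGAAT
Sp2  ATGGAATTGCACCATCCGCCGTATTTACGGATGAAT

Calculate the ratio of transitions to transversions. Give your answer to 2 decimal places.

Transitions are A↔G and C↔T; transversions are all other mismatches.
Transitions: 1. Transversions: 3.
R = 1/3 = 0.333333… ≈ 0.33 (to 2 d.p.).

0.33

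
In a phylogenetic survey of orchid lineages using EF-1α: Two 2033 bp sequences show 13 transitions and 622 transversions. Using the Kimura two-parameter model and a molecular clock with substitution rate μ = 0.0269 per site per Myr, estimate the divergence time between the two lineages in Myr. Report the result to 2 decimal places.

P = 13/2033 ≈ 0.006394 and Q = 622/2033 ≈ 0.305952.
Under the Kimura two-parameter model, d = −½ ln(1 − 2P − Q) − ¼ ln(1 − 2Q).
1 − 2P − Q = 0.68126, giving −½ ln(0.68126) = 0.191906.
1 − 2Q = 0.388096, giving −¼ ln(0.388096) = 0.236626.
d = 0.191906 + 0.236626 = 0.428532.
Under a molecular clock d = 2μt, so t = d/(2μ) = 0.428532 / (2 × 0.0269) = 7.97 Myr.

7.97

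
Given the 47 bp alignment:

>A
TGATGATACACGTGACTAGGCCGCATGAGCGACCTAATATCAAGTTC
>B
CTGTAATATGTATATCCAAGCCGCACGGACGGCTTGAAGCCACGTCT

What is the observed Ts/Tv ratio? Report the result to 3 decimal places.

5.000

Transitions are A↔G and C↔T; transversions are all other mismatches.
Transitions: 20. Transversions: 4.
R = 20/4 = 5.000.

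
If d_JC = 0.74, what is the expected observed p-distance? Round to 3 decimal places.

p = (3/4)(1 − e^(−4d/3)) = 0.75 × (1 − e^(-0.986667)) = 0.75 × (1 − 0.372817) = 0.470387.

0.470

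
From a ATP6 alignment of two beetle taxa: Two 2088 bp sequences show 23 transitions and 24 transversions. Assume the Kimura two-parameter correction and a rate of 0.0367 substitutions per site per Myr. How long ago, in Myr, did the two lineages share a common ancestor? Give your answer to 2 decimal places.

P = 23/2088 ≈ 0.011015 and Q = 24/2088 ≈ 0.011494.
Under the Kimura two-parameter model, d = −½ ln(1 − 2P − Q) − ¼ ln(1 − 2Q).
1 − 2P − Q = 0.966476, giving −½ ln(0.966476) = 0.017049.
1 − 2Q = 0.977012, giving −¼ ln(0.977012) = 0.005814.
d = 0.017049 + 0.005814 = 0.022863.
Under a molecular clock d = 2μt, so t = d/(2μ) = 0.022863 / (2 × 0.0367) = 0.31 Myr.

0.31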